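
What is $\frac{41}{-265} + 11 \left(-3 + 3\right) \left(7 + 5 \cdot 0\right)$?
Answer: $- \frac{41}{265} \approx -0.15472$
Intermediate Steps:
$\frac{41}{-265} + 11 \left(-3 + 3\right) \left(7 + 5 \cdot 0\right) = 41 \left(- \frac{1}{265}\right) + 11 \cdot 0 \left(7 + 0\right) = - \frac{41}{265} + 0 \cdot 7 = - \frac{41}{265} + 0 = - \frac{41}{265}$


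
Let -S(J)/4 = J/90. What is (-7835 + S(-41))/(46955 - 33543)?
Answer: -352493/603540 ≈ -0.58404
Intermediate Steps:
S(J) = -2*J/45 (S(J) = -4*J/90 = -2*J/45)
(-7835 + S(-41))/(46955 - 33543) = (-7835 - 2/45*(-41))/(46955 - 33543) = (-7835 + 82/45)/13412 = -352493/45*1/13412 = -352493/603540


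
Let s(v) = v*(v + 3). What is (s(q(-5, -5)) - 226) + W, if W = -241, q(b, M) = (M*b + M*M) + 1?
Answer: 2287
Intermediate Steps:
q(b, M) = 1 + M² + M*b (q(b, M) = (M*b + M²) + 1 = (M² + M*b) + 1 = 1 + M² + M*b)
s(v) = v*(3 + v)
(s(q(-5, -5)) - 226) + W = ((1 + (-5)² - 5*(-5))*(3 + (1 + (-5)² - 5*(-5))) - 226) - 241 = ((1 + 25 + 25)*(3 + (1 + 25 + 25)) - 226) - 241 = (51*(3 + 51) - 226) - 241 = (51*54 - 226) - 241 = (2754 - 226) - 241 = 2528 - 241 = 2287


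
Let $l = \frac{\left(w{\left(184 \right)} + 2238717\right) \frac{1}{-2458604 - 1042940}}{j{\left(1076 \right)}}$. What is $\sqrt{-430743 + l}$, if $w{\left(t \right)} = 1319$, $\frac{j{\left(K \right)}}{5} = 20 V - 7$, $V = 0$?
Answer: $\frac{i \sqrt{404346317394001587710}}{30638510} \approx 656.31 i$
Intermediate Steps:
$j{\left(K \right)} = -35$ ($j{\left(K \right)} = 5 \left(20 \cdot 0 - 7\right) = 5 \left(0 - 7\right) = 5 \left(-7\right) = -35$)
$l = \frac{560009}{30638510}$ ($l = \frac{\left(1319 + 2238717\right) \frac{1}{-2458604 - 1042940}}{-35} = \frac{2240036}{-3501544} \left(- \frac{1}{35}\right) = 2240036 \left(- \frac{1}{3501544}\right) \left(- \frac{1}{35}\right) = \left(- \frac{560009}{875386}\right) \left(- \frac{1}{35}\right) = \frac{560009}{30638510} \approx 0.018278$)
$\sqrt{-430743 + l} = \sqrt{-430743 + \frac{560009}{30638510}} = \sqrt{- \frac{13197323152921}{30638510}} = \frac{i \sqrt{404346317394001587710}}{30638510}$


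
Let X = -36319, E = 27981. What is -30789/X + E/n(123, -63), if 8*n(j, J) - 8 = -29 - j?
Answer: -112854193/72638 ≈ -1553.7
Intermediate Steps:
n(j, J) = -21/8 - j/8 (n(j, J) = 1 + (-29 - j)/8 = 1 + (-29/8 - j/8) = -21/8 - j/8)
-30789/X + E/n(123, -63) = -30789/(-36319) + 27981/(-21/8 - ⅛*123) = -30789*(-1/36319) + 27981/(-21/8 - 123/8) = 30789/36319 + 27981/(-18) = 30789/36319 + 27981*(-1/18) = 30789/36319 - 3109/2 = -112854193/72638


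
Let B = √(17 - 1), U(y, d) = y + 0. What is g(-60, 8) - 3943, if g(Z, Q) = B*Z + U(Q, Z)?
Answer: -4175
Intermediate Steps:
U(y, d) = y
B = 4 (B = √16 = 4)
g(Z, Q) = Q + 4*Z (g(Z, Q) = 4*Z + Q = Q + 4*Z)
g(-60, 8) - 3943 = (8 + 4*(-60)) - 3943 = (8 - 240) - 3943 = -232 - 3943 = -4175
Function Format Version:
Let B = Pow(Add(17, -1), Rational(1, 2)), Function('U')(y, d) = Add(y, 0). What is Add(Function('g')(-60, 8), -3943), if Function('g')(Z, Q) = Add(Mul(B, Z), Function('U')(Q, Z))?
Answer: -4175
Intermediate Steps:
Function('U')(y, d) = y
B = 4 (B = Pow(16, Rational(1, 2)) = 4)
Function('g')(Z, Q) = Add(Q, Mul(4, Z)) (Function('g')(Z, Q) = Add(Mul(4, Z), Q) = Add(Q, Mul(4, Z)))
Add(Function('g')(-60, 8), -3943) = Add(Add(8, Mul(4, -60)), -3943) = Add(Add(8, -240), -3943) = Add(-232, -3943) = -4175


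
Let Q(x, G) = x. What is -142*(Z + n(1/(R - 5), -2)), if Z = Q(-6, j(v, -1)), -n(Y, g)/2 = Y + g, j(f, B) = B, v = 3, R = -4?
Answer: 2272/9 ≈ 252.44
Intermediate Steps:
n(Y, g) = -2*Y - 2*g (n(Y, g) = -2*(Y + g) = -2*Y - 2*g)
Z = -6
-142*(Z + n(1/(R - 5), -2)) = -142*(-6 + (-2/(-4 - 5) - 2*(-2))) = -142*(-6 + (-2/(-9) + 4)) = -142*(-6 + (-2*(-1/9) + 4)) = -142*(-6 + (2/9 + 4)) = -142*(-6 + 38/9) = -142*(-16/9) = 2272/9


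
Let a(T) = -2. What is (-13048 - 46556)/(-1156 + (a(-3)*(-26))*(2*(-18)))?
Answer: 14901/757 ≈ 19.684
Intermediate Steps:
(-13048 - 46556)/(-1156 + (a(-3)*(-26))*(2*(-18))) = (-13048 - 46556)/(-1156 + (-2*(-26))*(2*(-18))) = -59604/(-1156 + 52*(-36)) = -59604/(-1156 - 1872) = -59604/(-3028) = -59604*(-1/3028) = 14901/757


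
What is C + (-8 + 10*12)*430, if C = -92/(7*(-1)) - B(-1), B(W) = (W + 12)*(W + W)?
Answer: 337366/7 ≈ 48195.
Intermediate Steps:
B(W) = 2*W*(12 + W) (B(W) = (12 + W)*(2*W) = 2*W*(12 + W))
C = 246/7 (C = -92/(7*(-1)) - 2*(-1)*(12 - 1) = -92/(-7) - 2*(-1)*11 = -92*(-⅐) - 1*(-22) = 92/7 + 22 = 246/7 ≈ 35.143)
C + (-8 + 10*12)*430 = 246/7 + (-8 + 10*12)*430 = 246/7 + (-8 + 120)*430 = 246/7 + 112*430 = 246/7 + 48160 = 337366/7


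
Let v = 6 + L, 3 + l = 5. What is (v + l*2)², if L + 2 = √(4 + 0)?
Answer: 100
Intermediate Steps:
l = 2 (l = -3 + 5 = 2)
L = 0 (L = -2 + √(4 + 0) = -2 + √4 = -2 + 2 = 0)
v = 6 (v = 6 + 0 = 6)
(v + l*2)² = (6 + 2*2)² = (6 + 4)² = 10² = 100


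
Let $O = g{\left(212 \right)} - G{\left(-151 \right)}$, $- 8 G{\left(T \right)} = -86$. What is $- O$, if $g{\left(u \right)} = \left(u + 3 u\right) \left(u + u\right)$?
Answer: $- \frac{1438165}{4} \approx -3.5954 \cdot 10^{5}$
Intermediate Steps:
$G{\left(T \right)} = \frac{43}{4}$ ($G{\left(T \right)} = \left(- \frac{1}{8}\right) \left(-86\right) = \frac{43}{4}$)
$g{\left(u \right)} = 8 u^{2}$ ($g{\left(u \right)} = 4 u 2 u = 8 u^{2}$)
$O = \frac{1438165}{4}$ ($O = 8 \cdot 212^{2} - \frac{43}{4} = 8 \cdot 44944 - \frac{43}{4} = 359552 - \frac{43}{4} = \frac{1438165}{4} \approx 3.5954 \cdot 10^{5}$)
$- O = \left(-1\right) \frac{1438165}{4} = - \frac{1438165}{4}$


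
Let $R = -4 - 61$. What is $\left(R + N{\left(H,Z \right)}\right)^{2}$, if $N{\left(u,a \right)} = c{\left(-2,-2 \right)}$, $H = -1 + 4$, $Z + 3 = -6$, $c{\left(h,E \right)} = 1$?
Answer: $4096$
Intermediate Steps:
$R = -65$ ($R = -4 - 61 = -65$)
$Z = -9$ ($Z = -3 - 6 = -9$)
$H = 3$
$N{\left(u,a \right)} = 1$
$\left(R + N{\left(H,Z \right)}\right)^{2} = \left(-65 + 1\right)^{2} = \left(-64\right)^{2} = 4096$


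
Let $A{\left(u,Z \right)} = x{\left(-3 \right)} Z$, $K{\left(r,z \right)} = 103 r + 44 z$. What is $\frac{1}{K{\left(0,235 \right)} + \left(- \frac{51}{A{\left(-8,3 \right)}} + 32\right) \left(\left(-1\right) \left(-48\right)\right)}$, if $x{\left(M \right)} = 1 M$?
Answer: $\frac{1}{12148} \approx 8.2318 \cdot 10^{-5}$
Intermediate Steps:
$x{\left(M \right)} = M$
$K{\left(r,z \right)} = 44 z + 103 r$
$A{\left(u,Z \right)} = - 3 Z$
$\frac{1}{K{\left(0,235 \right)} + \left(- \frac{51}{A{\left(-8,3 \right)}} + 32\right) \left(\left(-1\right) \left(-48\right)\right)} = \frac{1}{\left(44 \cdot 235 + 103 \cdot 0\right) + \left(- \frac{51}{\left(-3\right) 3} + 32\right) \left(\left(-1\right) \left(-48\right)\right)} = \frac{1}{\left(10340 + 0\right) + \left(- \frac{51}{-9} + 32\right) 48} = \frac{1}{10340 + \left(\left(-51\right) \left(- \frac{1}{9}\right) + 32\right) 48} = \frac{1}{10340 + \left(\frac{17}{3} + 32\right) 48} = \frac{1}{10340 + \frac{113}{3} \cdot 48} = \frac{1}{10340 + 1808} = \frac{1}{12148}$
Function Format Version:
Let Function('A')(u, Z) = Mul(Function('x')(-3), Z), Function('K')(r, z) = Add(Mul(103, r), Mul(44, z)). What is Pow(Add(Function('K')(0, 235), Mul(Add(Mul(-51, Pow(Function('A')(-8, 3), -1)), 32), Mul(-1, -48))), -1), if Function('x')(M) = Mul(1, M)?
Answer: Rational(1, 12148) ≈ 8.2318e-5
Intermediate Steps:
Function('x')(M) = M
Function('K')(r, z) = Add(Mul(44, z), Mul(103, r))
Function('A')(u, Z) = Mul(-3, Z)
Pow(Add(Function('K')(0, 235), Mul(Add(Mul(-51, Pow(Function('A')(-8, 3), -1)), 32), Mul(-1, -48))), -1) = Pow(Add(Add(Mul(44, 235), Mul(103, 0)), Mul(Add(Mul(-51, Pow(Mul(-3, 3), -1)), 32), Mul(-1, -48))), -1) = Pow(Add(Add(10340, 0), Mul(Add(Mul(-51, Pow(-9, -1)), 32), 48)), -1) = Pow(Add(10340, Mul(Add(Mul(-51, Rational(-1, 9)), 32), 48)), -1) = Pow(Add(10340, Mul(Add(Rational(17, 3), 32), 48)), -1) = Pow(Add(10340, Mul(Rational(113, 3), 48)), -1) = Pow(Add(10340, 1808), -1) = Pow(12148, -1) = Rational(1, 12148)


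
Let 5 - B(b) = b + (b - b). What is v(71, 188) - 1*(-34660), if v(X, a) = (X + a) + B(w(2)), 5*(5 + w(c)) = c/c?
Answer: 174644/5 ≈ 34929.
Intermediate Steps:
w(c) = -24/5 (w(c) = -5 + (c/c)/5 = -5 + (1/5)*1 = -5 + 1/5 = -24/5)
B(b) = 5 - b (B(b) = 5 - (b + (b - b)) = 5 - (b + 0) = 5 - b)
v(X, a) = 49/5 + X + a (v(X, a) = (X + a) + (5 - 1*(-24/5)) = (X + a) + (5 + 24/5) = (X + a) + 49/5 = 49/5 + X + a)
v(71, 188) - 1*(-34660) = (49/5 + 71 + 188) - 1*(-34660) = 1344/5 + 34660 = 174644/5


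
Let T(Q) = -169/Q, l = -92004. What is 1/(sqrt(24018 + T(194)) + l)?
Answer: -17848776/1642154127781 - sqrt(903908662)/1642154127781 ≈ -1.0887e-5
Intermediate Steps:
1/(sqrt(24018 + T(194)) + l) = 1/(sqrt(24018 - 169/194) - 92004) = 1/(sqrt(4659323/194) - 92004) = 1/(sqrt(903908662)/194 - 92004) = 1/(-92004 + sqrt(903908662)/194)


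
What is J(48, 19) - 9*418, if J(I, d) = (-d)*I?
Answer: -4674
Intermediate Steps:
J(I, d) = -I*d
J(48, 19) - 9*418 = -1*48*19 - 9*418 = -912 - 3762 = -4674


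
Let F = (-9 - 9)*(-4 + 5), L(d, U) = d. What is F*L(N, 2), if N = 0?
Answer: 0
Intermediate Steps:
F = -18 (F = -18*1 = -18)
F*L(N, 2) = -18*0 = 0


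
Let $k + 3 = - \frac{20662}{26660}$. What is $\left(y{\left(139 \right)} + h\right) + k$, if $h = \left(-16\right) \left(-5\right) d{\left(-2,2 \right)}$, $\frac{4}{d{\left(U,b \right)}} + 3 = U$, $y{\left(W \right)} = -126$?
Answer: $- \frac{2583021}{13330} \approx -193.77$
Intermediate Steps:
$d{\left(U,b \right)} = \frac{4}{-3 + U}$
$k = - \frac{50321}{13330}$ ($k = -3 - \frac{20662}{26660} = -3 - \frac{10331}{13330} = - \frac{50321}{13330} \approx -3.775$)
$h = -64$ ($h = \left(-16\right) \left(-5\right) \frac{4}{-3 - 2} = 80 \frac{4}{-5} = 80 \cdot 4 \left(- \frac{1}{5}\right) = 80 \left(- \frac{4}{5}\right) = -64$)
$\left(y{\left(139 \right)} + h\right) + k = \left(-126 - 64\right) - \frac{50321}{13330} = -190 - \frac{50321}{13330} = - \frac{2583021}{13330}$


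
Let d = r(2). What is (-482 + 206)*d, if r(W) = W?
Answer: -552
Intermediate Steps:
d = 2
(-482 + 206)*d = (-482 + 206)*2 = -276*2 = -552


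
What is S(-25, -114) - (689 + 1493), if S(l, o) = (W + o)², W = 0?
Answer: 10814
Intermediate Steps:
S(l, o) = o² (S(l, o) = (0 + o)² = o²)
S(-25, -114) - (689 + 1493) = (-114)² - (689 + 1493) = 12996 - 1*2182 = 12996 - 2182 = 10814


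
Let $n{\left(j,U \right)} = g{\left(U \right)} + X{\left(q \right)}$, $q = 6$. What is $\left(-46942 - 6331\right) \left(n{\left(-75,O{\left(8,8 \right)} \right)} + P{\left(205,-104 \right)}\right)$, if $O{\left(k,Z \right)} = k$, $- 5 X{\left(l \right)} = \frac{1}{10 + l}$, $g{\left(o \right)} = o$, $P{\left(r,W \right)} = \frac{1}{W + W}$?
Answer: $- \frac{221136223}{520} \approx -4.2526 \cdot 10^{5}$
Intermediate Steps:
$P{\left(r,W \right)} = \frac{1}{2 W}$
$X{\left(l \right)} = - \frac{1}{5 \left(10 + l\right)}$
$n{\left(j,U \right)} = - \frac{1}{80} + U$ ($n{\left(j,U \right)} = U - \frac{1}{50 + 5 \cdot 6} = U - \frac{1}{50 + 30} = U - \frac{1}{80} = - \frac{1}{80} + U$)
$\left(-46942 - 6331\right) \left(n{\left(-75,O{\left(8,8 \right)} \right)} + P{\left(205,-104 \right)}\right) = \left(-46942 - 6331\right) \left(\left(- \frac{1}{80} + 8\right) + \frac{1}{2 \left(-104\right)}\right) = - 53273 \left(\frac{639}{80} + \frac{1}{2} \left(- \frac{1}{104}\right)\right) = - 53273 \left(\frac{639}{80} - \frac{1}{208}\right) = \left(-53273\right) \frac{4151}{520} = - \frac{221136223}{520}$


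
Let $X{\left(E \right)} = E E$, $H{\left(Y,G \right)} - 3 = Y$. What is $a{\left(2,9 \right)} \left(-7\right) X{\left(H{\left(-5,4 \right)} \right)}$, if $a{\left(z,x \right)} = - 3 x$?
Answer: $756$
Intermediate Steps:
$H{\left(Y,G \right)} = 3 + Y$
$X{\left(E \right)} = E^{2}$
$a{\left(2,9 \right)} \left(-7\right) X{\left(H{\left(-5,4 \right)} \right)} = \left(-3\right) 9 \left(-7\right) \left(3 - 5\right)^{2} = \left(-27\right) \left(-7\right) \left(-2\right)^{2} = 189 \cdot 4 = 756$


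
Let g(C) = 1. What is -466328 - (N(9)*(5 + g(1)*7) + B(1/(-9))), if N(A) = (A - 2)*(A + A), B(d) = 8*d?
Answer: -4210552/9 ≈ -4.6784e+5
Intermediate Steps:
N(A) = 2*A*(-2 + A) (N(A) = (-2 + A)*(2*A) = 2*A*(-2 + A))
-466328 - (N(9)*(5 + g(1)*7) + B(1/(-9))) = -466328 - ((2*9*(-2 + 9))*(5 + 1*7) + 8/(-9)) = -466328 - ((2*9*7)*(5 + 7) + 8*(-⅑)) = -466328 - (126*12 - 8/9) = -466328 - (1512 - 8/9) = -466328 - 1*13600/9 = -466328 - 13600/9 = -4210552/9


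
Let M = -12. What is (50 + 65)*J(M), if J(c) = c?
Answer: -1380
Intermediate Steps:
(50 + 65)*J(M) = (50 + 65)*(-12) = 115*(-12) = -1380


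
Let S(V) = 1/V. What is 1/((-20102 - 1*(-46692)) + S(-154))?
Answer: 154/4094859 ≈ 3.7608e-5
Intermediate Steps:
1/((-20102 - 1*(-46692)) + S(-154)) = 1/((-20102 - 1*(-46692)) + 1/(-154)) = 1/((-20102 + 46692) - 1/154) = 1/(26590 - 1/154) = 1/(4094859/154) = 154/4094859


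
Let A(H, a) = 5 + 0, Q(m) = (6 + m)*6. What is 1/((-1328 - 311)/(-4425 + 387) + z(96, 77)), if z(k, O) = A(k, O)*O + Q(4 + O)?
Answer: 4038/3664105 ≈ 0.0011020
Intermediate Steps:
Q(m) = 36 + 6*m
A(H, a) = 5
z(k, O) = 60 + 11*O (z(k, O) = 5*O + (36 + 6*(4 + O)) = 5*O + (36 + (24 + 6*O)) = 5*O + (60 + 6*O) = 60 + 11*O)
1/((-1328 - 311)/(-4425 + 387) + z(96, 77)) = 1/((-1328 - 311)/(-4425 + 387) + (60 + 11*77)) = 1/(-1639/(-4038) + (60 + 847)) = 1/(-1639*(-1/4038) + 907) = 1/(1639/4038 + 907) = 1/(3664105/4038) = 4038/3664105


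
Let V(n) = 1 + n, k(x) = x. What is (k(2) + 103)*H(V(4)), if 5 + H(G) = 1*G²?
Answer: 2100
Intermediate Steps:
H(G) = -5 + G² (H(G) = -5 + 1*G² = -5 + G²)
(k(2) + 103)*H(V(4)) = (2 + 103)*(-5 + (1 + 4)²) = 105*(-5 + 5²) = 105*(-5 + 25) = 105*20 = 2100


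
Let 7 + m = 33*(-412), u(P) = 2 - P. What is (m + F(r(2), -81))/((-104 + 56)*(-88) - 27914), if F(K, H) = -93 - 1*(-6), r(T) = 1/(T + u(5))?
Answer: 1369/2369 ≈ 0.57788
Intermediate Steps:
r(T) = 1/(-3 + T) (r(T) = 1/(T + (2 - 1*5)) = 1/(T + (2 - 5)) = 1/(T - 3) = 1/(-3 + T))
m = -13603 (m = -7 + 33*(-412) = -7 - 13596 = -13603)
F(K, H) = -87 (F(K, H) = -93 + 6 = -87)
(m + F(r(2), -81))/((-104 + 56)*(-88) - 27914) = (-13603 - 87)/((-104 + 56)*(-88) - 27914) = -13690/(-48*(-88) - 27914) = -13690/(4224 - 27914) = -13690/(-23690) = -13690*(-1/23690) = 1369/2369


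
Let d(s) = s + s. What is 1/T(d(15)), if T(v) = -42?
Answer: -1/42 ≈ -0.023810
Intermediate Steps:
d(s) = 2*s
1/T(d(15)) = 1/(-42) = -1/42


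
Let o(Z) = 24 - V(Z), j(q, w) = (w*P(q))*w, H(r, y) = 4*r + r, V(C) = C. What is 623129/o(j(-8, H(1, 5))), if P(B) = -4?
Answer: 623129/124 ≈ 5025.2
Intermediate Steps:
H(r, y) = 5*r
j(q, w) = -4*w**2 (j(q, w) = (w*(-4))*w = (-4*w)*w = -4*w**2)
o(Z) = 24 - Z
623129/o(j(-8, H(1, 5))) = 623129/(24 - (-4)*(5*1)**2) = 623129/(24 - (-4)*5**2) = 623129/(24 - (-4)*25) = 623129/(24 - 1*(-100)) = 623129/(24 + 100) = 623129/124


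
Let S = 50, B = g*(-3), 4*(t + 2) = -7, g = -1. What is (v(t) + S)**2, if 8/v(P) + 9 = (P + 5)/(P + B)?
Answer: 38809/16 ≈ 2425.6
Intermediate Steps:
t = -15/4 (t = -2 + (1/4)*(-7) = -2 - 7/4 = -15/4 ≈ -3.7500)
B = 3 (B = -1*(-3) = 3)
v(P) = 8/(-9 + (5 + P)/(3 + P)) (v(P) = 8/(-9 + (P + 5)/(P + 3)) = 8/(-9 + (5 + P)/(3 + P)))
(v(t) + S)**2 = (4*(-3 - 1*(-15/4))/(11 + 4*(-15/4)) + 50)**2 = (4*(-3 + 15/4)/(11 - 15) + 50)**2 = (4*(3/4)/(-4) + 50)**2 = (4*(-1/4)*(3/4) + 50)**2 = (-3/4 + 50)**2 = (197/4)**2 = 38809/16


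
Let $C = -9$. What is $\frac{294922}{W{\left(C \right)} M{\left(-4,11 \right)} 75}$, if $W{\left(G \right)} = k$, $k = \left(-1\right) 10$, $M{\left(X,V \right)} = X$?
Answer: $\frac{147461}{1500} \approx 98.307$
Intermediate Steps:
$k = -10$
$W{\left(G \right)} = -10$
$\frac{294922}{W{\left(C \right)} M{\left(-4,11 \right)} 75} = \frac{294922}{\left(-10\right) \left(-4\right) 75} = \frac{294922}{40 \cdot 75} = \frac{294922}{3000} = 294922 \cdot \frac{1}{3000} = \frac{147461}{1500}$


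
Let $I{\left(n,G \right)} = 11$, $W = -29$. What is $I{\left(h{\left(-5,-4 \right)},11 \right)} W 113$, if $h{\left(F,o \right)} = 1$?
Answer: $-36047$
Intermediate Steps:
$I{\left(h{\left(-5,-4 \right)},11 \right)} W 113 = 11 \left(-29\right) 113 = \left(-319\right) 113 = -36047$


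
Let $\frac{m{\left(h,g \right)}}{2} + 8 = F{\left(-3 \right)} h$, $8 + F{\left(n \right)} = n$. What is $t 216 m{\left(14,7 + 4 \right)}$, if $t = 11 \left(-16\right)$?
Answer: $12317184$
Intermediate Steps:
$F{\left(n \right)} = -8 + n$
$m{\left(h,g \right)} = -16 - 22 h$ ($m{\left(h,g \right)} = -16 + 2 \left(-8 - 3\right) h = -16 + 2 \left(- 11 h\right) = -16 - 22 h$)
$t = -176$
$t 216 m{\left(14,7 + 4 \right)} = \left(-176\right) 216 \left(-16 - 308\right) = - 38016 \left(-16 - 308\right) = \left(-38016\right) \left(-324\right) = 12317184$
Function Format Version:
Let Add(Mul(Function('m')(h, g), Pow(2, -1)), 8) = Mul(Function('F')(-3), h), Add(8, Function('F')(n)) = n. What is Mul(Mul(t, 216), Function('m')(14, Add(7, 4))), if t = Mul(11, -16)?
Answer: 12317184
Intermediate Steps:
Function('F')(n) = Add(-8, n)
Function('m')(h, g) = Add(-16, Mul(-22, h)) (Function('m')(h, g) = Add(-16, Mul(2, Mul(Add(-8, -3), h))) = Add(-16, Mul(2, Mul(-11, h))) = Add(-16, Mul(-22, h)))
t = -176
Mul(Mul(t, 216), Function('m')(14, Add(7, 4))) = Mul(Mul(-176, 216), Add(-16, Mul(-22, 14))) = Mul(-38016, Add(-16, -308)) = Mul(-38016, -324) = 12317184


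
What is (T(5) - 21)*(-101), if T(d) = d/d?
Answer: 2020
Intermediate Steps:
T(d) = 1
(T(5) - 21)*(-101) = (1 - 21)*(-101) = -20*(-101) = 2020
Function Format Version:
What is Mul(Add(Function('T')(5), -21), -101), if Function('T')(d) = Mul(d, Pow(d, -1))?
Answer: 2020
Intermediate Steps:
Function('T')(d) = 1
Mul(Add(Function('T')(5), -21), -101) = Mul(Add(1, -21), -101) = Mul(-20, -101) = 2020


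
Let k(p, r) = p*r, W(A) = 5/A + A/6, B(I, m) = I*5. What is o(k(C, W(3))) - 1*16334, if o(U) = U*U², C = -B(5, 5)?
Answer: -37856269/216 ≈ -1.7526e+5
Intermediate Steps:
B(I, m) = 5*I
C = -25 (C = -5*5 = -1*25 = -25)
W(A) = 5/A + A/6 (W(A) = 5/A + A*(⅙) = 5/A + A/6)
o(U) = U³
o(k(C, W(3))) - 1*16334 = (-25*(5/3 + (⅙)*3))³ - 1*16334 = (-25*(5*(⅓) + ½))³ - 16334 = (-25*(5/3 + ½))³ - 16334 = (-25*13/6)³ - 16334 = (-325/6)³ - 16334 = -34328125/216 - 16334 = -37856269/216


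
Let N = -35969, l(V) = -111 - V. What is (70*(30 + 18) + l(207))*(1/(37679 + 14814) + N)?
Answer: -5743663218072/52493 ≈ -1.0942e+8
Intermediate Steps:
(70*(30 + 18) + l(207))*(1/(37679 + 14814) + N) = (70*(30 + 18) + (-111 - 1*207))*(1/(37679 + 14814) - 35969) = (70*48 + (-111 - 207))*(1/52493 - 35969) = (3360 - 318)*(1/52493 - 35969) = 3042*(-1888120716/52493) = -5743663218072/52493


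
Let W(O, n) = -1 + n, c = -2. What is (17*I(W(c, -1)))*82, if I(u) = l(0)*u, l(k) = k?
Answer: 0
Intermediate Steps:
I(u) = 0 (I(u) = 0*u = 0)
(17*I(W(c, -1)))*82 = (17*0)*82 = 0*82 = 0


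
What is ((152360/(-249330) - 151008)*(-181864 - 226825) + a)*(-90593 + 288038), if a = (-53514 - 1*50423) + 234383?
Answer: 101273309483207385670/8311 ≈ 1.2185e+16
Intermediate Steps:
a = 130446 (a = (-53514 - 50423) + 234383 = -103937 + 234383 = 130446)
((152360/(-249330) - 151008)*(-181864 - 226825) + a)*(-90593 + 288038) = ((152360/(-249330) - 151008)*(-181864 - 226825) + 130446)*(-90593 + 288038) = ((152360*(-1/249330) - 151008)*(-408689) + 130446)*197445 = ((-15236/24933 - 151008)*(-408689) + 130446)*197445 = (-3765097700/24933*(-408689) + 130446)*197445 = (1538754013915300/24933 + 130446)*197445 = (1538757266325418/24933)*197445 = 101273309483207385670/8311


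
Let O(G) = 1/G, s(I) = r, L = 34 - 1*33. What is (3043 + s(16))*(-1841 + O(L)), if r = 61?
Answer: -5711360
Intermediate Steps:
L = 1 (L = 34 - 33 = 1)
s(I) = 61
O(G) = 1/G
(3043 + s(16))*(-1841 + O(L)) = (3043 + 61)*(-1841 + 1/1) = 3104*(-1841 + 1) = 3104*(-1840) = -5711360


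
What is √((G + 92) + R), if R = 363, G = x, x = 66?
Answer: √521 ≈ 22.825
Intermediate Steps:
G = 66
√((G + 92) + R) = √((66 + 92) + 363) = √(158 + 363) = √521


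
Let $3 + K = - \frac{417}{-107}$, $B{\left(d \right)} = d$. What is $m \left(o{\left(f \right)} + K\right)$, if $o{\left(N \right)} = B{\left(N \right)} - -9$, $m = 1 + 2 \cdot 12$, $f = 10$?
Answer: $\frac{53225}{107} \approx 497.43$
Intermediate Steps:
$m = 25$ ($m = 1 + 24 = 25$)
$K = \frac{96}{107}$ ($K = -3 - \frac{417}{-107} = -3 - - \frac{417}{107} = -3 + \frac{417}{107} = \frac{96}{107} \approx 0.8972$)
$o{\left(N \right)} = 9 + N$ ($o{\left(N \right)} = N - -9 = N + 9 = 9 + N$)
$m \left(o{\left(f \right)} + K\right) = 25 \left(\left(9 + 10\right) + \frac{96}{107}\right) = 25 \left(19 + \frac{96}{107}\right) = 25 \cdot \frac{2129}{107} = \frac{53225}{107}$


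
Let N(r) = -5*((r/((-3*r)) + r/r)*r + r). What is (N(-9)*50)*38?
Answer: 142500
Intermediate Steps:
N(r) = -25*r/3 (N(r) = -5*((r*(-1/(3*r)) + 1)*r + r) = -5*((-⅓ + 1)*r + r) = -5*(2*r/3 + r) = -25*r/3)
(N(-9)*50)*38 = (-25/3*(-9)*50)*38 = (75*50)*38 = 3750*38 = 142500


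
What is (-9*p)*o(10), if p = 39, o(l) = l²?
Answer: -35100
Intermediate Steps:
(-9*p)*o(10) = -9*39*10² = -351*100 = -35100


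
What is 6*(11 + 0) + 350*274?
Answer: 95966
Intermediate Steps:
6*(11 + 0) + 350*274 = 6*11 + 95900 = 66 + 95900 = 95966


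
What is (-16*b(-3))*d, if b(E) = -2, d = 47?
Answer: 1504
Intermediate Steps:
(-16*b(-3))*d = -16*(-2)*47 = 32*47 = 1504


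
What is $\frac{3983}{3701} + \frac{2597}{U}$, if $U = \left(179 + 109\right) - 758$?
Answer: $- \frac{7739487}{1739470} \approx -4.4493$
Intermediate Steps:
$U = -470$ ($U = 288 - 758 = -470$)
$\frac{3983}{3701} + \frac{2597}{U} = \frac{3983}{3701} + \frac{2597}{-470} = 3983 \cdot \frac{1}{3701} + 2597 \left(- \frac{1}{470}\right) = \frac{3983}{3701} - \frac{2597}{470} = - \frac{7739487}{1739470}$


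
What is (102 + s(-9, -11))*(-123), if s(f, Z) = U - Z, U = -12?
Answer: -12423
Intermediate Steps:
s(f, Z) = -12 - Z
(102 + s(-9, -11))*(-123) = (102 + (-12 - 1*(-11)))*(-123) = (102 + (-12 + 11))*(-123) = (102 - 1)*(-123) = 101*(-123) = -12423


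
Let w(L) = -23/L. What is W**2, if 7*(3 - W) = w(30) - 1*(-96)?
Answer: 4959529/44100 ≈ 112.46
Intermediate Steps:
W = -2227/210 (W = 3 - (-23/30 - 1*(-96))/7 = 3 - (-23*1/30 + 96)/7 = 3 - (-23/30 + 96)/7 = 3 - 1/7*2857/30 = 3 - 2857/210 = -2227/210 ≈ -10.605)
W**2 = (-2227/210)**2 = 4959529/44100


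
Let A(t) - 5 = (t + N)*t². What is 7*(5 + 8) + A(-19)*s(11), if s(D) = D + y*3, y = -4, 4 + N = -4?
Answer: 9833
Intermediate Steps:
N = -8 (N = -4 - 4 = -8)
A(t) = 5 + t²*(-8 + t) (A(t) = 5 + (t - 8)*t² = 5 + (-8 + t)*t² = 5 + t²*(-8 + t))
s(D) = -12 + D (s(D) = D - 4*3 = D - 12 = -12 + D)
7*(5 + 8) + A(-19)*s(11) = 7*(5 + 8) + (5 + (-19)³ - 8*(-19)²)*(-12 + 11) = 7*13 + (5 - 6859 - 8*361)*(-1) = 91 + (5 - 6859 - 2888)*(-1) = 91 - 9742*(-1) = 91 + 9742 = 9833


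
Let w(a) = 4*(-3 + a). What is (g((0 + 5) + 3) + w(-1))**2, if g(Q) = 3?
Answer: 169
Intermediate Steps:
w(a) = -12 + 4*a
(g((0 + 5) + 3) + w(-1))**2 = (3 + (-12 + 4*(-1)))**2 = (3 + (-12 - 4))**2 = (3 - 16)**2 = (-13)**2 = 169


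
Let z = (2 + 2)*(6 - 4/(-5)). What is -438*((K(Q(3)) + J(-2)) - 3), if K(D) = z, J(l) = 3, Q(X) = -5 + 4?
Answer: -59568/5 ≈ -11914.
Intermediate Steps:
Q(X) = -1
z = 136/5 (z = 4*(6 - 4*(-⅕)) = 4*(6 + ⅘) = 4*(34/5) = 136/5 ≈ 27.200)
K(D) = 136/5
-438*((K(Q(3)) + J(-2)) - 3) = -438*((136/5 + 3) - 3) = -438*(151/5 - 3) = -438*136/5 = -59568/5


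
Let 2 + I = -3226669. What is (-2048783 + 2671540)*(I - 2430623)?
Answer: -3523119439558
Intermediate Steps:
I = -3226671 (I = -2 - 3226669 = -3226671)
(-2048783 + 2671540)*(I - 2430623) = (-2048783 + 2671540)*(-3226671 - 2430623) = 622757*(-5657294) = -3523119439558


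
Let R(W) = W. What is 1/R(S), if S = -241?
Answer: -1/241 ≈ -0.0041494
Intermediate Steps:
1/R(S) = 1/(-241) = -1/241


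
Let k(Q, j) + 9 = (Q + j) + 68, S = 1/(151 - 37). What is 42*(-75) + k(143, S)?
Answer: -336071/114 ≈ -2948.0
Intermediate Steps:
S = 1/114 ≈ 0.0087719
k(Q, j) = 59 + Q + j (k(Q, j) = -9 + ((Q + j) + 68) = -9 + (68 + Q + j) = 59 + Q + j)
42*(-75) + k(143, S) = 42*(-75) + (59 + 143 + 1/114) = -3150 + 23029/114 = -336071/114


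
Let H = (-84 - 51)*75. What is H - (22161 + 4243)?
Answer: -36529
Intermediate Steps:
H = -10125 (H = -135*75 = -10125)
H - (22161 + 4243) = -10125 - (22161 + 4243) = -10125 - 1*26404 = -10125 - 26404 = -36529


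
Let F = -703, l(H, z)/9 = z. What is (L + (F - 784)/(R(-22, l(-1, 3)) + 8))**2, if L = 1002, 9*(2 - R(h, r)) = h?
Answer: 9769543281/12544 ≈ 7.7882e+5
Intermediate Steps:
l(H, z) = 9*z
R(h, r) = 2 - h/9
(L + (F - 784)/(R(-22, l(-1, 3)) + 8))**2 = (1002 + (-703 - 784)/((2 - 1/9*(-22)) + 8))**2 = (1002 - 1487/((2 + 22/9) + 8))**2 = (1002 - 1487/(40/9 + 8))**2 = (1002 - 1487/112/9)**2 = (1002 - 1487*9/112)**2 = (1002 - 13383/112)**2 = (98841/112)**2 = 9769543281/12544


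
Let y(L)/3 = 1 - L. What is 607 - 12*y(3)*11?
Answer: 1399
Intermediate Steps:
y(L) = 3 - 3*L (y(L) = 3*(1 - L) = 3 - 3*L)
607 - 12*y(3)*11 = 607 - 12*(3 - 3*3)*11 = 607 - 12*(3 - 9)*11 = 607 - 12*(-6)*11 = 607 + 72*11 = 607 + 792 = 1399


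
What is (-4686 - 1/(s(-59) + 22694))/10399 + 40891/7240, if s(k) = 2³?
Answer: 4441633458399/854602714760 ≈ 5.1973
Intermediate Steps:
s(k) = 8
(-4686 - 1/(s(-59) + 22694))/10399 + 40891/7240 = (-4686 - 1/(8 + 22694))/10399 + 40891/7240 = (-4686 - 1/22702)*(1/10399) + 40891*(1/7240) = (-4686 - 1*1/22702)*(1/10399) + 40891/7240 = (-4686 - 1/22702)*(1/10399) + 40891/7240 = -106381573/22702*1/10399 + 40891/7240 = -106381573/236078098 + 40891/7240 = 4441633458399/854602714760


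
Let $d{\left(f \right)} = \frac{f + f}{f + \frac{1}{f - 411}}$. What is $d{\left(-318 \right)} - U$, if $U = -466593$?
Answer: $\frac{108167452683}{231823} \approx 4.666 \cdot 10^{5}$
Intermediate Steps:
$d{\left(f \right)} = \frac{2 f}{f + \frac{1}{-411 + f}}$
$d{\left(-318 \right)} - U = 2 \left(-318\right) \frac{1}{1 + \left(-318\right)^{2} - -130698} \left(-411 - 318\right) - -466593 = 2 \left(-318\right) \frac{1}{1 + 101124 + 130698} \left(-729\right) + 466593 = 2 \left(-318\right) \frac{1}{231823} \left(-729\right) + 466593 = \frac{463644}{231823} + 466593 = \frac{108167452683}{231823}$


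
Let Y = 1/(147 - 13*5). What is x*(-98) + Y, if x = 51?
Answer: -409835/82 ≈ -4998.0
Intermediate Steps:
Y = 1/82 (Y = 1/(147 - 65) = 1/82 ≈ 0.012195)
x*(-98) + Y = 51*(-98) + 1/82 = -4998 + 1/82 = -409835/82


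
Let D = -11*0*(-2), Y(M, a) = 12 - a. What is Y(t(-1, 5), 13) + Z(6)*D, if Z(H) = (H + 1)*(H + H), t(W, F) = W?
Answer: -1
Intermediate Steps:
Z(H) = 2*H*(1 + H) (Z(H) = (1 + H)*(2*H) = 2*H*(1 + H))
D = 0 (D = 0*(-2) = 0)
Y(t(-1, 5), 13) + Z(6)*D = (12 - 1*13) + (2*6*(1 + 6))*0 = (12 - 13) + (2*6*7)*0 = -1 + 84*0 = -1 + 0 = -1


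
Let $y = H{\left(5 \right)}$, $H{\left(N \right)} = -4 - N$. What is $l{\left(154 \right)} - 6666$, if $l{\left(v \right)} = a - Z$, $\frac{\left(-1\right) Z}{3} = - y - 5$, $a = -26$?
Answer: $-6680$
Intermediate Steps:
$y = -9$ ($y = -4 - 5 = -9$)
$Z = -12$ ($Z = - 3 \left(\left(-1\right) \left(-9\right) - 5\right) = - 3 \left(9 - 5\right) = \left(-3\right) 4 = -12$)
$l{\left(v \right)} = -14$ ($l{\left(v \right)} = -26 - -12 = -26 + 12 = -14$)
$l{\left(154 \right)} - 6666 = -14 - 6666 = -6680$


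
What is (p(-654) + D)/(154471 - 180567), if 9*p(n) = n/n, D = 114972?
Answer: -1034749/234864 ≈ -4.4057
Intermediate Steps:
p(n) = ⅑ (p(n) = (n/n)/9 = (⅑)*1 = ⅑)
(p(-654) + D)/(154471 - 180567) = (⅑ + 114972)/(154471 - 180567) = (1034749/9)/(-26096) = (1034749/9)*(-1/26096) = -1034749/234864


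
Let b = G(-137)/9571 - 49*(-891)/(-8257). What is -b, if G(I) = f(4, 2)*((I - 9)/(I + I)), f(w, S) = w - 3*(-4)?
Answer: 57237215417/10826801339 ≈ 5.2866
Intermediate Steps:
f(w, S) = 12 + w (f(w, S) = w + 12 = 12 + w)
G(I) = 8*(-9 + I)/I (G(I) = (12 + 4)*((I - 9)/(I + I)) = 16*((-9 + I)/((2*I))) = 16*((-9 + I)*(1/(2*I))) = 16*((-9 + I)/(2*I)) = 8*(-9 + I)/I)
b = -57237215417/10826801339 (b = (8 - 72/(-137))/9571 - 49*(-891)/(-8257) = (8 - 72*(-1/137))*(1/9571) + 43659*(-1/8257) = (8 + 72/137)*(1/9571) - 43659/8257 = (1168/137)*(1/9571) - 43659/8257 = 1168/1311227 - 43659/8257 = -57237215417/10826801339 ≈ -5.2866)
-b = -1*(-57237215417/10826801339) = 57237215417/10826801339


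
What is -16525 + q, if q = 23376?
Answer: 6851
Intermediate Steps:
-16525 + q = -16525 + 23376 = 6851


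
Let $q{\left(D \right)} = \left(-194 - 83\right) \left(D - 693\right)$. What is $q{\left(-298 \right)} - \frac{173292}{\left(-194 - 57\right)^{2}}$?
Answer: $\frac{17294042215}{63001} \approx 2.745 \cdot 10^{5}$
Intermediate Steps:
$q{\left(D \right)} = 191961 - 277 D$ ($q{\left(D \right)} = - 277 \left(-693 + D\right) = 191961 - 277 D$)
$q{\left(-298 \right)} - \frac{173292}{\left(-194 - 57\right)^{2}} = \left(191961 - -82546\right) - \frac{173292}{\left(-194 - 57\right)^{2}} = \left(191961 + 82546\right) - \frac{173292}{\left(-251\right)^{2}} = 274507 - \frac{173292}{63001} = \frac{17294042215}{63001}$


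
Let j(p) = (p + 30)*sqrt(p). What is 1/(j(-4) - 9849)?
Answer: -9849/97005505 - 52*I/97005505 ≈ -0.00010153 - 5.3605e-7*I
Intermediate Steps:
j(p) = sqrt(p)*(30 + p) (j(p) = (30 + p)*sqrt(p) = sqrt(p)*(30 + p))
1/(j(-4) - 9849) = 1/(sqrt(-4)*(30 - 4) - 9849) = 1/((2*I)*26 - 9849) = 1/(52*I - 9849) = 1/(-9849 + 52*I) = (-9849 - 52*I)/97005505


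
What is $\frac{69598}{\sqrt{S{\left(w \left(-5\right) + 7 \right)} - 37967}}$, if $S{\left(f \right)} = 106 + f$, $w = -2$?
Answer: $- \frac{34799 i \sqrt{9461}}{9461} \approx - 357.77 i$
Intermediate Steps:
$\frac{69598}{\sqrt{S{\left(w \left(-5\right) + 7 \right)} - 37967}} = \frac{69598}{\sqrt{\left(106 + \left(\left(-2\right) \left(-5\right) + 7\right)\right) - 37967}} = \frac{69598}{\sqrt{\left(106 + \left(10 + 7\right)\right) - 37967}} = \frac{69598}{\sqrt{\left(106 + 17\right) - 37967}} = \frac{69598}{\sqrt{123 - 37967}} = \frac{69598}{\sqrt{-37844}} = \frac{69598}{2 i \sqrt{9461}} = 69598 \left(- \frac{i \sqrt{9461}}{18922}\right) = - \frac{34799 i \sqrt{9461}}{9461}$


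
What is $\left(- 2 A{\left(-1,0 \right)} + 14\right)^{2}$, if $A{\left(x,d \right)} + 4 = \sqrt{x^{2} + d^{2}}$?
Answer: $400$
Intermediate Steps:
$A{\left(x,d \right)} = -4 + \sqrt{d^{2} + x^{2}}$ ($A{\left(x,d \right)} = -4 + \sqrt{x^{2} + d^{2}} = -4 + \sqrt{d^{2} + x^{2}}$)
$\left(- 2 A{\left(-1,0 \right)} + 14\right)^{2} = \left(- 2 \left(-4 + \sqrt{0^{2} + \left(-1\right)^{2}}\right) + 14\right)^{2} = \left(- 2 \left(-4 + \sqrt{0 + 1}\right) + 14\right)^{2} = \left(- 2 \left(-4 + \sqrt{1}\right) + 14\right)^{2} = \left(- 2 \left(-4 + 1\right) + 14\right)^{2} = \left(\left(-2\right) \left(-3\right) + 14\right)^{2} = \left(6 + 14\right)^{2} = 20^{2} = 400$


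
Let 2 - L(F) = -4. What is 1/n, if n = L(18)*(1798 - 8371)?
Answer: -1/39438 ≈ -2.5356e-5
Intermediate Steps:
L(F) = 6 (L(F) = 2 - 1*(-4) = 2 + 4 = 6)
n = -39438 (n = 6*(1798 - 8371) = 6*(-6573) = -39438)
1/n = 1/(-39438) = -1/39438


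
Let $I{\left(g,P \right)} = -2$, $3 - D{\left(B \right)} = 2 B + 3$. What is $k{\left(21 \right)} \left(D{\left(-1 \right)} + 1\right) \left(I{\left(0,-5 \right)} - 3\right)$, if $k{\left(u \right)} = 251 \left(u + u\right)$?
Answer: $-158130$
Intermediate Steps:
$D{\left(B \right)} = - 2 B$ ($D{\left(B \right)} = 3 - \left(2 B + 3\right) = 3 - \left(3 + 2 B\right) = - 2 B$)
$k{\left(u \right)} = 502 u$ ($k{\left(u \right)} = 251 \cdot 2 u = 502 u$)
$k{\left(21 \right)} \left(D{\left(-1 \right)} + 1\right) \left(I{\left(0,-5 \right)} - 3\right) = 502 \cdot 21 \left(\left(-2\right) \left(-1\right) + 1\right) \left(-2 - 3\right) = 10542 \left(2 + 1\right) \left(-5\right) = 10542 \cdot 3 \left(-5\right) = 10542 \left(-15\right) = -158130$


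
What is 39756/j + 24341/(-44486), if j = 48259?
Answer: 593913097/2146849874 ≈ 0.27664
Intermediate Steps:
39756/j + 24341/(-44486) = 39756/48259 + 24341/(-44486) = 39756*(1/48259) + 24341*(-1/44486) = 39756/48259 - 24341/44486 = 593913097/2146849874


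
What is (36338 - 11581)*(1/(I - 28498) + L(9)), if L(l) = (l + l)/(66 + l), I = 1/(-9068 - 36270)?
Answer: 1535155921748/258408465 ≈ 5940.8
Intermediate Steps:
I = -1/45338 (I = 1/(-45338) = -1/45338 ≈ -2.2057e-5)
L(l) = 2*l/(66 + l) (L(l) = (2*l)/(66 + l) = 2*l/(66 + l))
(36338 - 11581)*(1/(I - 28498) + L(9)) = (36338 - 11581)*(1/(-1/45338 - 28498) + 2*9/(66 + 9)) = 24757*(1/(-1292042325/45338) + 2*9/75) = 24757*(-45338/1292042325 + 2*9*(1/75)) = 24757*(-45338/1292042325 + 6/25) = 24757*(62008964/258408465) = 1535155921748/258408465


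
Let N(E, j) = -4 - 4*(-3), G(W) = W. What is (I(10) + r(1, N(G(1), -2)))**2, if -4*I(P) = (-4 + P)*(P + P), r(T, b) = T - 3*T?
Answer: 1024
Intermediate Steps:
N(E, j) = 8 (N(E, j) = -4 + 12 = 8)
r(T, b) = -2*T
I(P) = -P*(-4 + P)/2 (I(P) = -(-4 + P)*(P + P)/4 = -(-4 + P)*2*P/4 = -P*(-4 + P)/2)
(I(10) + r(1, N(G(1), -2)))**2 = ((1/2)*10*(4 - 1*10) - 2*1)**2 = ((1/2)*10*(4 - 10) - 2)**2 = ((1/2)*10*(-6) - 2)**2 = (-30 - 2)**2 = (-32)**2 = 1024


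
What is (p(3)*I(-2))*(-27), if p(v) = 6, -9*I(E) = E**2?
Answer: 72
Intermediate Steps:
I(E) = -E**2/9
(p(3)*I(-2))*(-27) = (6*(-1/9*(-2)**2))*(-27) = (6*(-1/9*4))*(-27) = (6*(-4/9))*(-27) = -8/3*(-27) = 72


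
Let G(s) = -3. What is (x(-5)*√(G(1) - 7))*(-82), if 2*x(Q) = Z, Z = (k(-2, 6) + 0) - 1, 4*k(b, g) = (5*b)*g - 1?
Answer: 2665*I*√10/4 ≈ 2106.9*I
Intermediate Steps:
k(b, g) = -¼ + 5*b*g/4 (k(b, g) = ((5*b)*g - 1)/4 = (5*b*g - 1)/4 = (-1 + 5*b*g)/4 = -¼ + 5*b*g/4)
Z = -65/4 (Z = ((-¼ + (5/4)*(-2)*6) + 0) - 1 = ((-¼ - 15) + 0) - 1 = (-61/4 + 0) - 1 = -61/4 - 1 = -65/4 ≈ -16.250)
x(Q) = -65/8 (x(Q) = (½)*(-65/4) = -65/8)
(x(-5)*√(G(1) - 7))*(-82) = -65*√(-3 - 7)/8*(-82) = -65*I*√10/8*(-82) = 2665*I*√10/4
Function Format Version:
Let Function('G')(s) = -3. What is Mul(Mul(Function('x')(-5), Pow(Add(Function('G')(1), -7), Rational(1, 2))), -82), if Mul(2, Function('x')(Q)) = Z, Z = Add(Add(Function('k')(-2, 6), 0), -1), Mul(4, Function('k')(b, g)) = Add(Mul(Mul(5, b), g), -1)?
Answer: Mul(Rational(2665, 4), I, Pow(10, Rational(1, 2))) ≈ Mul(2106.9, I)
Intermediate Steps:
Function('k')(b, g) = Add(Rational(-1, 4), Mul(Rational(5, 4), b, g)) (Function('k')(b, g) = Mul(Rational(1, 4), Add(Mul(Mul(5, b), g), -1)) = Mul(Rational(1, 4), Add(Mul(5, b, g), -1)) = Mul(Rational(1, 4), Add(-1, Mul(5, b, g))) = Add(Rational(-1, 4), Mul(Rational(5, 4), b, g)))
Z = Rational(-65, 4) (Z = Add(Add(Add(Rational(-1, 4), Mul(Rational(5, 4), -2, 6)), 0), -1) = Add(Add(Add(Rational(-1, 4), -15), 0), -1) = Add(Add(Rational(-61, 4), 0), -1) = Add(Rational(-61, 4), -1) = Rational(-65, 4) ≈ -16.250)
Function('x')(Q) = Rational(-65, 8) (Function('x')(Q) = Mul(Rational(1, 2), Rational(-65, 4)) = Rational(-65, 8))
Mul(Mul(Function('x')(-5), Pow(Add(Function('G')(1), -7), Rational(1, 2))), -82) = Mul(Mul(Rational(-65, 8), Pow(Add(-3, -7), Rational(1, 2))), -82) = Mul(Mul(Rational(-65, 8), Pow(-10, Rational(1, 2))), -82) = Mul(Mul(Rational(-65, 8), Mul(I, Pow(10, Rational(1, 2)))), -82) = Mul(Mul(Rational(-65, 8), I, Pow(10, Rational(1, 2))), -82) = Mul(Rational(2665, 4), I, Pow(10, Rational(1, 2)))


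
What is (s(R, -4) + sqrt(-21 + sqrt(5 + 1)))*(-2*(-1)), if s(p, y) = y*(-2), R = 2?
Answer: 16 + 2*sqrt(-21 + sqrt(6)) ≈ 16.0 + 8.6141*I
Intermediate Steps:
s(p, y) = -2*y
(s(R, -4) + sqrt(-21 + sqrt(5 + 1)))*(-2*(-1)) = (-2*(-4) + sqrt(-21 + sqrt(5 + 1)))*(-2*(-1)) = (8 + sqrt(-21 + sqrt(6)))*2 = 16 + 2*sqrt(-21 + sqrt(6))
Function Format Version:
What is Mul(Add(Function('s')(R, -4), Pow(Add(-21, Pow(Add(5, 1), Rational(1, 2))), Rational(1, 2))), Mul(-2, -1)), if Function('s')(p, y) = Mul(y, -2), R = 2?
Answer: Add(16, Mul(2, Pow(Add(-21, Pow(6, Rational(1, 2))), Rational(1, 2)))) ≈ Add(16.000, Mul(8.6141, I))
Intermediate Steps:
Function('s')(p, y) = Mul(-2, y)
Mul(Add(Function('s')(R, -4), Pow(Add(-21, Pow(Add(5, 1), Rational(1, 2))), Rational(1, 2))), Mul(-2, -1)) = Mul(Add(Mul(-2, -4), Pow(Add(-21, Pow(Add(5, 1), Rational(1, 2))), Rational(1, 2))), Mul(-2, -1)) = Mul(Add(8, Pow(Add(-21, Pow(6, Rational(1, 2))), Rational(1, 2))), 2) = Add(16, Mul(2, Pow(Add(-21, Pow(6, Rational(1, 2))), Rational(1, 2))))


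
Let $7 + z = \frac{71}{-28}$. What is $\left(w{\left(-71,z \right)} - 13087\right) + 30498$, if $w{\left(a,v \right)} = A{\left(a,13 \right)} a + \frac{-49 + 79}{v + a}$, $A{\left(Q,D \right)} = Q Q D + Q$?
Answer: $- \frac{2088306509}{451} \approx -4.6304 \cdot 10^{6}$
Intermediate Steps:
$z = - \frac{267}{28}$ ($z = -7 + \frac{71}{-28} = -7 + 71 \left(- \frac{1}{28}\right) = -7 - \frac{71}{28} = - \frac{267}{28} \approx -9.5357$)
$A{\left(Q,D \right)} = Q + D Q^{2}$ ($A{\left(Q,D \right)} = Q^{2} D + Q = D Q^{2} + Q = Q + D Q^{2}$)
$w{\left(a,v \right)} = \frac{30}{a + v} + a^{2} \left(1 + 13 a\right)$ ($w{\left(a,v \right)} = a \left(1 + 13 a\right) a + \frac{-49 + 79}{v + a} = a^{2} \left(1 + 13 a\right) + \frac{30}{a + v} = \frac{30}{a + v} + a^{2} \left(1 + 13 a\right)$)
$\left(w{\left(-71,z \right)} - 13087\right) + 30498 = \left(\frac{30 + \left(-71\right)^{3} \left(1 + 13 \left(-71\right)\right) - \frac{267 \left(-71\right)^{2} \left(1 + 13 \left(-71\right)\right)}{28}}{-71 - \frac{267}{28}} - 13087\right) + 30498 = \left(\frac{30 - 357911 \left(1 - 923\right) - \frac{1345947 \left(1 - 923\right)}{28}}{- \frac{2255}{28}} - 13087\right) + 30498 = \left(- \frac{28 \left(30 - -329993942 - \frac{1345947}{28} \left(-922\right)\right)}{2255} - 13087\right) + 30498 = \left(- \frac{28 \left(30 + 329993942 + \frac{620481567}{14}\right)}{2255} - 13087\right) + 30498 = \left(\left(- \frac{28}{2255}\right) \frac{5240397175}{14} - 13087\right) + 30498 = \left(- \frac{2096158870}{451} - 13087\right) + 30498 = - \frac{2102061107}{451} + 30498 = - \frac{2088306509}{451}$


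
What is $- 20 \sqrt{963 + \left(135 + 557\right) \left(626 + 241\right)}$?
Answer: $- 20 \sqrt{600927} \approx -15504.0$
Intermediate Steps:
$- 20 \sqrt{963 + \left(135 + 557\right) \left(626 + 241\right)} = - 20 \sqrt{963 + 692 \cdot 867} = - 20 \sqrt{963 + 599964} = - 20 \sqrt{600927}$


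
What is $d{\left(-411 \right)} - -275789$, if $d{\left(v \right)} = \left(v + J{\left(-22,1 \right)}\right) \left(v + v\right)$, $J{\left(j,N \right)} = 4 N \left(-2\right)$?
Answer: $620207$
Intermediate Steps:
$J{\left(j,N \right)} = - 8 N$
$d{\left(v \right)} = 2 v \left(-8 + v\right)$ ($d{\left(v \right)} = \left(v - 8\right) \left(v + v\right) = \left(v - 8\right) 2 v = \left(-8 + v\right) 2 v = 2 v \left(-8 + v\right)$)
$d{\left(-411 \right)} - -275789 = 2 \left(-411\right) \left(-8 - 411\right) - -275789 = 2 \left(-411\right) \left(-419\right) + 275789 = 344418 + 275789 = 620207$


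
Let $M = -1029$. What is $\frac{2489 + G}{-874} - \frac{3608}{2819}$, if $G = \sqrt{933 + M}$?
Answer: $- \frac{535257}{129674} - \frac{2 i \sqrt{6}}{437} \approx -4.1277 - 0.01121 i$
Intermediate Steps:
$G = 4 i \sqrt{6}$ ($G = \sqrt{933 - 1029} = \sqrt{-96} = 4 i \sqrt{6} \approx 9.798 i$)
$\frac{2489 + G}{-874} - \frac{3608}{2819} = \frac{2489 + 4 i \sqrt{6}}{-874} - \frac{3608}{2819} = \left(2489 + 4 i \sqrt{6}\right) \left(- \frac{1}{874}\right) - \frac{3608}{2819} = \left(- \frac{131}{46} - \frac{2 i \sqrt{6}}{437}\right) - \frac{3608}{2819} = - \frac{535257}{129674} - \frac{2 i \sqrt{6}}{437}$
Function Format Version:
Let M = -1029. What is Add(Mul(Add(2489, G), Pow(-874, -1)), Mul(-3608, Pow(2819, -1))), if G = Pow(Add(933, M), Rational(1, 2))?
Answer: Add(Rational(-535257, 129674), Mul(Rational(-2, 437), I, Pow(6, Rational(1, 2)))) ≈ Add(-4.1277, Mul(-0.011210, I))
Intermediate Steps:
G = Mul(4, I, Pow(6, Rational(1, 2))) (G = Pow(Add(933, -1029), Rational(1, 2)) = Pow(-96, Rational(1, 2)) = Mul(4, I, Pow(6, Rational(1, 2))) ≈ Mul(9.7980, I))
Add(Mul(Add(2489, G), Pow(-874, -1)), Mul(-3608, Pow(2819, -1))) = Add(Mul(Add(2489, Mul(4, I, Pow(6, Rational(1, 2)))), Pow(-874, -1)), Mul(-3608, Pow(2819, -1))) = Add(Mul(Add(2489, Mul(4, I, Pow(6, Rational(1, 2)))), Rational(-1, 874)), Mul(-3608, Rational(1, 2819))) = Add(Add(Rational(-131, 46), Mul(Rational(-2, 437), I, Pow(6, Rational(1, 2)))), Rational(-3608, 2819)) = Add(Rational(-535257, 129674), Mul(Rational(-2, 437), I, Pow(6, Rational(1, 2))))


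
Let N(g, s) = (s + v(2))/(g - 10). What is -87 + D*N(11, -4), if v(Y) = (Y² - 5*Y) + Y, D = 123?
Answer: -1071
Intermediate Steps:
v(Y) = Y² - 4*Y
N(g, s) = (-4 + s)/(-10 + g) (N(g, s) = (s + 2*(-4 + 2))/(g - 10) = (s + 2*(-2))/(-10 + g) = (s - 4)/(-10 + g) = (-4 + s)/(-10 + g))
-87 + D*N(11, -4) = -87 + 123*((-4 - 4)/(-10 + 11)) = -87 + 123*(-8/1) = -87 + 123*(1*(-8)) = -87 + 123*(-8) = -87 - 984 = -1071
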